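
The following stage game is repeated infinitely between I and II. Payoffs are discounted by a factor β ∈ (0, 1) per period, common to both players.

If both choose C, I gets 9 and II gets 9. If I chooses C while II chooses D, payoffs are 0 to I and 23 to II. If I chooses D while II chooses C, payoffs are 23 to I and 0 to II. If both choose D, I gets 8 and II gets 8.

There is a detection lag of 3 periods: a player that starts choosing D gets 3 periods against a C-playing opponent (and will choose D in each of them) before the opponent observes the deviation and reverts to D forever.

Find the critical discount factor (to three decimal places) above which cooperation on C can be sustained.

0.977

The best deviation is to choose D for all 3 undetected periods, earning 23 each, then 8 forever once detected.
Deviation value: 23(1−β^3)/(1−β) + 8β^3/(1−β); cooperation value: 9/(1−β).
IC: 9 ≥ 23(1−β^3) + 8β^3 = 23 − 15β^3.
So β^3 ≥ 14/15, giving β ≥ (14/15)^(1/3) ≈ 0.977.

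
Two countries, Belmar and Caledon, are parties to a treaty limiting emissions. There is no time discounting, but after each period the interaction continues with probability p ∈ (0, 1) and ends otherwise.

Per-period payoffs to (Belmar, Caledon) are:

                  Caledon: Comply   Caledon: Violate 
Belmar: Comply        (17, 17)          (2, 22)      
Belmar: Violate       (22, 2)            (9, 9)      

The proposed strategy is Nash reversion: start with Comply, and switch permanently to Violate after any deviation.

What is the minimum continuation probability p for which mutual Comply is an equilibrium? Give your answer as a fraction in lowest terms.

5/13

With no time discounting, the continuation probability p plays the role of the discount factor.
Grim-trigger IC: 17/(1−p) ≥ 22 + 9p/(1−p) ⇒ p ≥ (22−17)/(22−9) = 5/13.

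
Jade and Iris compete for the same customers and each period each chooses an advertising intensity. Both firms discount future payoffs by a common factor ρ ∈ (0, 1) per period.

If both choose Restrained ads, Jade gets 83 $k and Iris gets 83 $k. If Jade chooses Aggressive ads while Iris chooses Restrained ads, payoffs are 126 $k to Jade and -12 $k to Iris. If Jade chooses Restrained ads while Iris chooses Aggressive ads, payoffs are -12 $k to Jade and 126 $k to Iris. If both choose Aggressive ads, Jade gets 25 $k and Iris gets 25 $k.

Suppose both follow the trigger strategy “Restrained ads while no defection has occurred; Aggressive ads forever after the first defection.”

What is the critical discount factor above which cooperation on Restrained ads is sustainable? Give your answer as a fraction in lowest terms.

Under grim trigger the critical discount factor is (T−C)/(T−P) with T = 126, C = 83, P = 25.
ρ* = (126−83)/(126−25) = 43/101.

43/101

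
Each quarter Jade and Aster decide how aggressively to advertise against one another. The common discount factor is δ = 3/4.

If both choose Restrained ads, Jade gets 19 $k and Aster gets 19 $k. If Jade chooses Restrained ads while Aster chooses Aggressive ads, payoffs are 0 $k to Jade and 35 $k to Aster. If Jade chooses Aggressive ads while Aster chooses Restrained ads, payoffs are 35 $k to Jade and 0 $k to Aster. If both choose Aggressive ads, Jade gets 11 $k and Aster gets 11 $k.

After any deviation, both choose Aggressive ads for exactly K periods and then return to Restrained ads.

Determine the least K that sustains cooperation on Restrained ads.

IC: δ(1−δ^K)/(1−δ) ≥ (35−19)/(19−11) = 2.
With δ = 3/4: need 1 − δ^K ≥ 2·(1−3/4)/(3/4), i.e. δ^K ≤ 0.3333.
Since (3/4)^3 = 0.4219 and (3/4)^4 = 0.3164, the smallest such K is 4.

4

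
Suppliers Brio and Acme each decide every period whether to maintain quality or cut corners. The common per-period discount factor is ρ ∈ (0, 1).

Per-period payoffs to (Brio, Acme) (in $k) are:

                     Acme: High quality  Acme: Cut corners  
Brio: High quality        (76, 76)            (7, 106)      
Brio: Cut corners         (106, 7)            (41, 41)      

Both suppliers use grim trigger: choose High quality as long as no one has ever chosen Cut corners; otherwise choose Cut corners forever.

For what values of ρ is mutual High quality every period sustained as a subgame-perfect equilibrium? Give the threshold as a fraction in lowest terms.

6/13

Cooperation forever yields 76 each period: 76/(1−ρ).
Deviating yields 106 once, then 41 forever: 106 + 41ρ/(1−ρ).
No profitable deviation requires 76/(1−ρ) ≥ 106 + 41ρ/(1−ρ).
Multiplying by (1−ρ): 76 ≥ 106(1−ρ) + 41ρ = 106 − 65ρ.
So 65ρ ≥ 30, i.e. ρ ≥ 30/65 = 6/13.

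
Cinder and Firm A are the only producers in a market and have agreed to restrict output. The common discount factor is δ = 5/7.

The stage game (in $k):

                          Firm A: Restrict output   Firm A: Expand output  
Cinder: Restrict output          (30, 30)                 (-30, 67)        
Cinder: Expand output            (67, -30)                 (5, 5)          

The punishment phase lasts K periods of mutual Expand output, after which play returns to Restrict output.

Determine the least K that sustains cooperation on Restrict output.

No profitable deviation requires (30−5)(δ+…+δ^K) ≥ 67−30, i.e. δ+…+δ^K ≥ 37/25 ≈ 1.4800.
With δ = 5/7, the partial sums are K=1: 0.7143, K=2: 1.2245, K=3: 1.5889.
K = 3 is the first length at which the sum reaches 1.4800.

3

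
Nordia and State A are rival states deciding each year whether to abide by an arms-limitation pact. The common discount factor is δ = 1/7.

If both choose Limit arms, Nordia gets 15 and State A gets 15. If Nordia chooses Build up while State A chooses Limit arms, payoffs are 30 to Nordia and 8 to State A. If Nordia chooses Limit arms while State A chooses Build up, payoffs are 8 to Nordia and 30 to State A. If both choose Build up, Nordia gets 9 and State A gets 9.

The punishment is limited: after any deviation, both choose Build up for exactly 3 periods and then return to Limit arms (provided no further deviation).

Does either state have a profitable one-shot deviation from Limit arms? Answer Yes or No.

Yes

A one-shot deviation gives 30 now, then 9 for 3 periods, then back to 15.
Gain from deviating: (30−15) today; loss: (15−9) in each of the next 3 periods.
No-deviation condition: (15−9)(δ+…+δ^3) ≥ 30−15, i.e. δ+…+δ^3 ≥ 5/2.
At δ = 1/7: δ+…+δ^3 = 0.1662 < 2.5000.
So cooperation is not sustainable.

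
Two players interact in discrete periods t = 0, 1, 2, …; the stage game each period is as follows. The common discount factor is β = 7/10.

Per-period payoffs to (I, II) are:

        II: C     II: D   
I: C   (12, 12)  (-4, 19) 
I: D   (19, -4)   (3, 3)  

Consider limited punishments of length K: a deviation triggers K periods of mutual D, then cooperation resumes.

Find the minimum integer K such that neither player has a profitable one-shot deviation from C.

2

No profitable deviation requires (12−3)(β+…+β^K) ≥ 19−12, i.e. β+…+β^K ≥ 7/9 ≈ 0.7778.
With β = 7/10, the partial sums are K=1: 0.7000, K=2: 1.1900.
K = 2 is the first length at which the sum reaches 0.7778.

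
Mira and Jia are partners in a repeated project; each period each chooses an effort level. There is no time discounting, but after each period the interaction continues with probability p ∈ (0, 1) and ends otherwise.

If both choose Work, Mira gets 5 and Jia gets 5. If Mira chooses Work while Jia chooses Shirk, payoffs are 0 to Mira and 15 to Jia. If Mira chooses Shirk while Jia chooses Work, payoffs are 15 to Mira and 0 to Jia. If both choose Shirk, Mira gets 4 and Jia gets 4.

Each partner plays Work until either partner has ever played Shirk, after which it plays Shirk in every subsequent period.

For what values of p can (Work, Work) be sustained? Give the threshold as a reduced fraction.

With no time discounting, the continuation probability p plays the role of the discount factor.
Grim-trigger IC: 5/(1−p) ≥ 15 + 4p/(1−p) ⇒ p ≥ (15−5)/(15−4) = 10/11.

10/11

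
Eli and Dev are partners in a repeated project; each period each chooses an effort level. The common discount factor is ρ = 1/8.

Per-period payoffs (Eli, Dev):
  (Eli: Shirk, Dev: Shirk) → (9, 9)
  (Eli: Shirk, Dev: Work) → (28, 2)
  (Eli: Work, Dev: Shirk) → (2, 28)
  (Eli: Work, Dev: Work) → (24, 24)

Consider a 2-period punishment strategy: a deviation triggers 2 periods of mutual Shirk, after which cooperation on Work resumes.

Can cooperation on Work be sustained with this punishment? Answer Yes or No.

IC: ρ+…+ρ^2 ≥ (28−24)/(24−9) = 4/15.
At ρ = 1/8: partial sum = 0.1406 < 0.2667. Cooperation not sustainable.

No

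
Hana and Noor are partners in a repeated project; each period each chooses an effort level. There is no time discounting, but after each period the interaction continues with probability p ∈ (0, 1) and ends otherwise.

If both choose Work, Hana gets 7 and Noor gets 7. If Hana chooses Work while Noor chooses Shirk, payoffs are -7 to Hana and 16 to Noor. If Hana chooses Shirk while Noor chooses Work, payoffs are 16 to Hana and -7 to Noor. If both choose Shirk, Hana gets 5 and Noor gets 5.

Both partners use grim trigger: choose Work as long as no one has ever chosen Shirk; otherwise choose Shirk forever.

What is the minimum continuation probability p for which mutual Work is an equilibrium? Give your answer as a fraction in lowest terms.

9/11

Expected cooperation value is 7 + p·7 + p²·7 + … = 7/(1−p); deviation gives 16 + p·5/(1−p).
7 ≥ 16(1−p) + 5p ⇒ 11p ≥ 9 ⇒ p ≥ 9/11.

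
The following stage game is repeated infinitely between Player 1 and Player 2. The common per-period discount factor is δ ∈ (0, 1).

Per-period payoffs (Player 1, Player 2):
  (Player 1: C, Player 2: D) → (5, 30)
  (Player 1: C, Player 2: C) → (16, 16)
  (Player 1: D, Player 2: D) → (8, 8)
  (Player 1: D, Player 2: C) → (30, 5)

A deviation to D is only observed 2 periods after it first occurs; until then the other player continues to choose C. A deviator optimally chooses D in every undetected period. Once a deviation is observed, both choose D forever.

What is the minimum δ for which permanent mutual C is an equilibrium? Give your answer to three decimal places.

0.798

The best deviation is to choose D for all 2 undetected periods, earning 30 each, then 8 forever once detected.
Deviation value: 30(1−δ^2)/(1−δ) + 8δ^2/(1−δ); cooperation value: 16/(1−δ).
IC: 16 ≥ 30(1−δ^2) + 8δ^2 = 30 − 22δ^2.
So δ^2 ≥ 14/22 = 7/11, giving δ ≥ (7/11)^(1/2) ≈ 0.798.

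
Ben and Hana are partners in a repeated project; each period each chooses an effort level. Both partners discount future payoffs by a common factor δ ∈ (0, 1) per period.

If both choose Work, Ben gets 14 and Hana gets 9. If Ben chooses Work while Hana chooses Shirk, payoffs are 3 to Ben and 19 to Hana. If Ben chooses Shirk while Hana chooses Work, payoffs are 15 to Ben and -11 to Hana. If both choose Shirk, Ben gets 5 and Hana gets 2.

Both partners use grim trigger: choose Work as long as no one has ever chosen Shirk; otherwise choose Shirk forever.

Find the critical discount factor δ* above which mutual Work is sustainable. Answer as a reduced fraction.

For Ben: deviation gain 15−14 = 1, per-period punishment loss 14−5 = 9. IC gives δ ≥ 1/10.
For Hana: gain 10, loss 7 per period, so δ ≥ 10/17.
The tighter constraint is Hana's, so cooperation needs δ ≥ 10/17.

10/17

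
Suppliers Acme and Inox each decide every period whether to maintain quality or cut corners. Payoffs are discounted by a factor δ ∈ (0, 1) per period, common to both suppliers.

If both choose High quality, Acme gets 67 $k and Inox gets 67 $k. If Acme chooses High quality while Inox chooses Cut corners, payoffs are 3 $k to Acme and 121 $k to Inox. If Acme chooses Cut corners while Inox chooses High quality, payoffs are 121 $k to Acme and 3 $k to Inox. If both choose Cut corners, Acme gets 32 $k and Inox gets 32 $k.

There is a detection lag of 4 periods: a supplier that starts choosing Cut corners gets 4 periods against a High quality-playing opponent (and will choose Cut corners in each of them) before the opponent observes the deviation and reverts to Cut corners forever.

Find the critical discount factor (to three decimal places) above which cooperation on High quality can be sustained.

Deviating for the 4 undetected periods gains 121−67 = 54 per period over cooperation, then loses 67−32 = 35 per period forever once punishment starts.
Gain: 54(1 + δ + … + δ^3); loss: 35·δ^4/(1−δ).
No profitable deviation ⇔ 54(1−δ^4) ≤ 35·δ^4, i.e. δ^4 ≥ 54/(54+35) = 54/89.
Hence δ ≥ (54/89)^(1/4) ≈ 0.883.

0.883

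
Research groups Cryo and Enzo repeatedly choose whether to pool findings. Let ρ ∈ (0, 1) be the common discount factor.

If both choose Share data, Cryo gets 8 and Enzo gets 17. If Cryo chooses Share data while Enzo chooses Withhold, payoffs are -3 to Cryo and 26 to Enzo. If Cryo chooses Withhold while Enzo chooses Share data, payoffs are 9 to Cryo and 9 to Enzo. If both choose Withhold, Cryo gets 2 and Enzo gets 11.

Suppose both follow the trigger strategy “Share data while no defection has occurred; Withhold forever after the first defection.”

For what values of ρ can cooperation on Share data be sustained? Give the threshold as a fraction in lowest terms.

3/5

Cryo: cooperation gives 8 each period; deviation gives 9 once then 2 forever.
  8/(1−ρ) ≥ 9 + 2ρ/(1−ρ) ⇒ ρ ≥ 1/7.
Enzo: cooperation gives 17 each period; deviation gives 26 once then 11 forever.
  ρ ≥ 9/15 = 3/5.
Both must hold, so the binding constraint is Enzo's: ρ ≥ 3/5.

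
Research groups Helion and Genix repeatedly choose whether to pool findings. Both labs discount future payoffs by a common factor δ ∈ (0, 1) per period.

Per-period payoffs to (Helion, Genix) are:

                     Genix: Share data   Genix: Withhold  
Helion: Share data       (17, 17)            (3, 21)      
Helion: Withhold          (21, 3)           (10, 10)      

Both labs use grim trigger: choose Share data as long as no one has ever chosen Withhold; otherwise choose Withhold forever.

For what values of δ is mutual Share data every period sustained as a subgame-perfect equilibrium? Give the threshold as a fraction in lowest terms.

4/11

One-period gain from deviating is 21 − 17 = 4. The loss is 17 − 10 = 7 in every subsequent period, with present value 7·δ/(1−δ).
Deviation is unprofitable when 7·δ/(1−δ) ≥ 4, i.e. δ/(1−δ) ≥ 4/7.
Equivalently δ ≥ 4/(4+7) = 4/11.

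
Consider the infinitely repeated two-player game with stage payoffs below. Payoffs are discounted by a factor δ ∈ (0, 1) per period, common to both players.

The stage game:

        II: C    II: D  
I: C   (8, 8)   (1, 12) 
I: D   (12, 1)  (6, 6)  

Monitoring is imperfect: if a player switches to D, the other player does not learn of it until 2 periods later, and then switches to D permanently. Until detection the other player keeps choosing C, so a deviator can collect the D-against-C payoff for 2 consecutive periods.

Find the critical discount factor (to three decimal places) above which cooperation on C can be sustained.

The best deviation is to choose D for all 2 undetected periods, earning 12 each, then 6 forever once detected.
Deviation value: 12(1−δ^2)/(1−δ) + 6δ^2/(1−δ); cooperation value: 8/(1−δ).
IC: 8 ≥ 12(1−δ^2) + 6δ^2 = 12 − 6δ^2.
So δ^2 ≥ 4/6 = 2/3, giving δ ≥ (2/3)^(1/2) ≈ 0.816.

0.816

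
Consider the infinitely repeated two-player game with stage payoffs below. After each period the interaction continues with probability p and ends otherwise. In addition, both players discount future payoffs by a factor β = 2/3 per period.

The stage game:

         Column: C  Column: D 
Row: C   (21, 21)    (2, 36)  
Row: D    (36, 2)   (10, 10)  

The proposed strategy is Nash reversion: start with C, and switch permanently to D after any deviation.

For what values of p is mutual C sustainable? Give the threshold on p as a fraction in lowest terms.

Expected continuation weight on next period's payoff is β·p = 2/3·p, which plays the role of the discount factor.
Cooperation requires 2/3·p ≥ (36−21)/(36−10) = 15/26, hence p ≥ 45/52.

45/52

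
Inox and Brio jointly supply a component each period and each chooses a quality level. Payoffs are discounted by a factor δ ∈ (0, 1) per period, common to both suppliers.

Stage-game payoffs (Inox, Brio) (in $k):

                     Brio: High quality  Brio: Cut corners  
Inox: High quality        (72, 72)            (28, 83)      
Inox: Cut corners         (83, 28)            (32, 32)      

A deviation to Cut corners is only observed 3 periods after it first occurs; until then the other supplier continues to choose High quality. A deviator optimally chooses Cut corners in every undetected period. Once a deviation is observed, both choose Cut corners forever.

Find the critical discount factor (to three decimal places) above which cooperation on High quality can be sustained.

0.600

Deviating for the 3 undetected periods gains 83−72 = 11 per period over cooperation, then loses 72−32 = 40 per period forever once punishment starts.
Gain: 11(1 + δ + … + δ^2); loss: 40·δ^3/(1−δ).
No profitable deviation ⇔ 11(1−δ^3) ≤ 40·δ^3, i.e. δ^3 ≥ 11/(11+40) = 11/51.
Hence δ ≥ (11/51)^(1/3) ≈ 0.600.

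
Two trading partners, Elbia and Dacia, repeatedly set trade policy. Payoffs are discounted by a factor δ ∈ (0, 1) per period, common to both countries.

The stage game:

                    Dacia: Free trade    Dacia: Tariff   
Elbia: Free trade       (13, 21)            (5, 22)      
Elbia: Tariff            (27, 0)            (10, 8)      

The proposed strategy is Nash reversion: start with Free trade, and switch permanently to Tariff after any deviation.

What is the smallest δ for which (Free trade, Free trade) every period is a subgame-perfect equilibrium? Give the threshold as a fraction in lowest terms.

Elbia: cooperation gives 13 each period; deviation gives 27 once then 10 forever.
  13/(1−δ) ≥ 27 + 10δ/(1−δ) ⇒ δ ≥ 14/17.
Dacia: cooperation gives 21 each period; deviation gives 22 once then 8 forever.
  δ ≥ 1/14.
Both must hold, so the binding constraint is Elbia's: δ ≥ 14/17.

14/17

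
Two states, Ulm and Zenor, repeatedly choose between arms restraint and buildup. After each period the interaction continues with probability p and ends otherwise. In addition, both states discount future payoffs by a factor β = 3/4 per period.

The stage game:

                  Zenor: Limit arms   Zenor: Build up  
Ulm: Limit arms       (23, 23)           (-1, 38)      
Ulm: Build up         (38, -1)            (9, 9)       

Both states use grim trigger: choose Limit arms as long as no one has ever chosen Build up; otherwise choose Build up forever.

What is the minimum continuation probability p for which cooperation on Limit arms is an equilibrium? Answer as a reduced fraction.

20/29

With continuation probability p and discount β, the effective per-period discount factor is βp.
Grim-trigger IC: βp ≥ (38−23)/(38−9) = 15/29.
So p ≥ (15/29)/(3/4) = 20/29.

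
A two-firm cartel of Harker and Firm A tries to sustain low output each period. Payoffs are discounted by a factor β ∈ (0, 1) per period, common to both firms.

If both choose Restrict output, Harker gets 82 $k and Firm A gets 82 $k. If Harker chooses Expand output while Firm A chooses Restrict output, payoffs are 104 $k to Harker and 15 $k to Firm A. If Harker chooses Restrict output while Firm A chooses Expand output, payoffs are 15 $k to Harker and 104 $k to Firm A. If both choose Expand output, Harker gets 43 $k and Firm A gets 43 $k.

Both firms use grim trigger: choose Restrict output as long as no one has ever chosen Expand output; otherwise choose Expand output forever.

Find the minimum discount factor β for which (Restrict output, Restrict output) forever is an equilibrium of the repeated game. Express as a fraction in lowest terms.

22/61

Cooperation forever yields 82 each period: 82/(1−β).
Deviating yields 104 once, then 43 forever: 104 + 43β/(1−β).
No profitable deviation requires 82/(1−β) ≥ 104 + 43β/(1−β).
Multiplying by (1−β): 82 ≥ 104(1−β) + 43β = 104 − 61β.
So 61β ≥ 22, i.e. β ≥ 22/61.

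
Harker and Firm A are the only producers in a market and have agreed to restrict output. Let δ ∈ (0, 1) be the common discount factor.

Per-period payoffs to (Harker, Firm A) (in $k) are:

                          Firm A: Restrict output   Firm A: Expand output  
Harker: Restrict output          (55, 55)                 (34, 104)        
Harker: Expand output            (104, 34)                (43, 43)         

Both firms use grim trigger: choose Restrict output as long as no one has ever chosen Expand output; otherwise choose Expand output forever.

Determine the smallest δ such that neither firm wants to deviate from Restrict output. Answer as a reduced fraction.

Under grim trigger the critical discount factor is (T−C)/(T−P) with T = 104, C = 55, P = 43.
δ* = (104−55)/(104−43) = 49/61.

49/61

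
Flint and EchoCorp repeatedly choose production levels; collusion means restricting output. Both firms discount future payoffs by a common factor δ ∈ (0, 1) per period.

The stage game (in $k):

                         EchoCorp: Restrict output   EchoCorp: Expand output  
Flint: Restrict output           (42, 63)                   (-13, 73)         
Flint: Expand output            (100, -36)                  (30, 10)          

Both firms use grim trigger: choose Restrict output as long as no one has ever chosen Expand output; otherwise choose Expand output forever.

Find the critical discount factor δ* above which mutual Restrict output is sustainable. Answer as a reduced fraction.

29/35

For Flint: deviation gain 100−42 = 58, per-period punishment loss 42−30 = 12. IC gives δ ≥ 58/70 = 29/35.
For EchoCorp: gain 10, loss 53 per period, so δ ≥ 10/63.
The tighter constraint is Flint's, so cooperation needs δ ≥ 29/35.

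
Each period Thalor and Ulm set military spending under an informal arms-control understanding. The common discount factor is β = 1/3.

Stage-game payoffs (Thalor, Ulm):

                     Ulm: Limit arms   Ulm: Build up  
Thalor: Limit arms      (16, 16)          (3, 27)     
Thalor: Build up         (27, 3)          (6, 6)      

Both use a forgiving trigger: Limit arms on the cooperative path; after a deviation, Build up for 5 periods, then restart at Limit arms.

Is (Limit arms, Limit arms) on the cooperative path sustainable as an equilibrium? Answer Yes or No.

IC: β+…+β^5 ≥ (27−16)/(16−6) = 11/10.
At β = 1/3: partial sum = 0.4979 < 1.1000. Cooperation not sustainable.

No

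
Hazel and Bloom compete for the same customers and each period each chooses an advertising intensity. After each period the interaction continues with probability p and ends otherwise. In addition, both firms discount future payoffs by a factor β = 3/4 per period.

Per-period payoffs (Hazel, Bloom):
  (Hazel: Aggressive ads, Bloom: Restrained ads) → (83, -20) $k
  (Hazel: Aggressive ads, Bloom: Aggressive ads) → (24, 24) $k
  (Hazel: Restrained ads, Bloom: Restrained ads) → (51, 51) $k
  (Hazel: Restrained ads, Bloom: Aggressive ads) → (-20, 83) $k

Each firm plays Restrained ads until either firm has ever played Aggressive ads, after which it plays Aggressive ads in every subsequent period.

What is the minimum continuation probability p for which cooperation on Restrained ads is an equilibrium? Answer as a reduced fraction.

Expected continuation weight on next period's payoff is β·p = 3/4·p, which plays the role of the discount factor.
Cooperation requires 3/4·p ≥ (83−51)/(83−24) = 32/59, hence p ≥ 128/177.

128/177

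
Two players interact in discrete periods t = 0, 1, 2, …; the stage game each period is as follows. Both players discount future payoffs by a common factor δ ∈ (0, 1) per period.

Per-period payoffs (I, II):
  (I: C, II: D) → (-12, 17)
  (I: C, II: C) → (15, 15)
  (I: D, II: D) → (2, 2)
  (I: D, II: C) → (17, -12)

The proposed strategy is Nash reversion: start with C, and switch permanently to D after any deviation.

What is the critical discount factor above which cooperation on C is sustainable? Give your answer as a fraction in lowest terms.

2/15

15/(1−δ) ≥ 17 + 2δ/(1−δ)
15 ≥ 17 − 15δ
δ ≥ 2/15.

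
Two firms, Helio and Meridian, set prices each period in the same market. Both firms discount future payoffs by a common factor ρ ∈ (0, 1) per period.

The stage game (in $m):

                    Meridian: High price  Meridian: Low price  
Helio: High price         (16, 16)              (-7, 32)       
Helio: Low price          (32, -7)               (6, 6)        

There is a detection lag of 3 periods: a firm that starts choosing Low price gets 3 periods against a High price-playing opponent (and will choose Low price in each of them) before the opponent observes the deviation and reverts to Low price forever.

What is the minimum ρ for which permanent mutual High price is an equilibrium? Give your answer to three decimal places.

The best deviation is to choose Low price for all 3 undetected periods, earning 32 each, then 6 forever once detected.
Deviation value: 32(1−ρ^3)/(1−ρ) + 6ρ^3/(1−ρ); cooperation value: 16/(1−ρ).
IC: 16 ≥ 32(1−ρ^3) + 6ρ^3 = 32 − 26ρ^3.
So ρ^3 ≥ 16/26 = 8/13, giving ρ ≥ (8/13)^(1/3) ≈ 0.851.

0.851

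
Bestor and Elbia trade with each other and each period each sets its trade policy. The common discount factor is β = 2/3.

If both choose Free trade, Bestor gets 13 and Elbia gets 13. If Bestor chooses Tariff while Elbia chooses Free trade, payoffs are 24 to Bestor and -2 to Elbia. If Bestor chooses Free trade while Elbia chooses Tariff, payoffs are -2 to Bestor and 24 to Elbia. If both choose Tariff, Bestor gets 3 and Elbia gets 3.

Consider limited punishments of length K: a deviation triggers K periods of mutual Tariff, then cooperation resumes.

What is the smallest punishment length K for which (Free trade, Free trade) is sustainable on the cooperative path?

No profitable deviation requires (13−3)(β+…+β^K) ≥ 24−13, i.e. β+…+β^K ≥ 11/10 ≈ 1.1000.
With β = 2/3, the partial sums are K=1: 0.6667, K=2: 1.1111.
K = 2 is the first length at which the sum reaches 1.1000.

2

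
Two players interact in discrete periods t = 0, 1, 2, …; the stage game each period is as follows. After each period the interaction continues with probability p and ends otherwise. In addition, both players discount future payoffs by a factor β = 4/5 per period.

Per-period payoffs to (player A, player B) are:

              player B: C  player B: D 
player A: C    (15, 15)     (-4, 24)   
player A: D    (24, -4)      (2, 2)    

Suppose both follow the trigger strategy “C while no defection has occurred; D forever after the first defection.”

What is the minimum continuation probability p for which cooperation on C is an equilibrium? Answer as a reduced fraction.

Expected continuation weight on next period's payoff is β·p = 4/5·p, which plays the role of the discount factor.
Cooperation requires 4/5·p ≥ (24−15)/(24−2) = 9/22, hence p ≥ 45/88.

45/88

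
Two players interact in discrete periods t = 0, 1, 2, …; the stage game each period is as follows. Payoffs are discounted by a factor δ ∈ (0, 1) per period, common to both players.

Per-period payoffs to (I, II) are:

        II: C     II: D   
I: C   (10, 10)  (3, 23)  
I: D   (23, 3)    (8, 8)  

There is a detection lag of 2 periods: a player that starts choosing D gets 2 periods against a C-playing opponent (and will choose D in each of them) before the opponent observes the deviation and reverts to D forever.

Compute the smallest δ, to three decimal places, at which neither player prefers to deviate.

Deviating for the 2 undetected periods gains 23−10 = 13 per period over cooperation, then loses 10−8 = 2 per period forever once punishment starts.
Gain: 13(1 + δ + … + δ^1); loss: 2·δ^2/(1−δ).
No profitable deviation ⇔ 13(1−δ^2) ≤ 2·δ^2, i.e. δ^2 ≥ 13/(13+2) = 13/15.
Hence δ ≥ (13/15)^(1/2) ≈ 0.931.

0.931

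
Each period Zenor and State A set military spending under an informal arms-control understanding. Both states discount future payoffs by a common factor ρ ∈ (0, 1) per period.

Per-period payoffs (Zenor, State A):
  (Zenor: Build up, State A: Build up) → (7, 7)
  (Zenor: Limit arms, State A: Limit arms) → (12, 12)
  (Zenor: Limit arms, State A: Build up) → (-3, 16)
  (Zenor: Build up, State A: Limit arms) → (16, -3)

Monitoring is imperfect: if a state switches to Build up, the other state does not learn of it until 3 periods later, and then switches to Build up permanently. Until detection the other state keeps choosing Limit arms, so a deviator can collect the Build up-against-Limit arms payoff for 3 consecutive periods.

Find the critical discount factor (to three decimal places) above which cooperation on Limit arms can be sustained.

Deviating for the 3 undetected periods gains 16−12 = 4 per period over cooperation, then loses 12−7 = 5 per period forever once punishment starts.
Gain: 4(1 + ρ + … + ρ^2); loss: 5·ρ^3/(1−ρ).
No profitable deviation ⇔ 4(1−ρ^3) ≤ 5·ρ^3, i.e. ρ^3 ≥ 4/(4+5) = 4/9.
Hence ρ ≥ (4/9)^(1/3) ≈ 0.763.

0.763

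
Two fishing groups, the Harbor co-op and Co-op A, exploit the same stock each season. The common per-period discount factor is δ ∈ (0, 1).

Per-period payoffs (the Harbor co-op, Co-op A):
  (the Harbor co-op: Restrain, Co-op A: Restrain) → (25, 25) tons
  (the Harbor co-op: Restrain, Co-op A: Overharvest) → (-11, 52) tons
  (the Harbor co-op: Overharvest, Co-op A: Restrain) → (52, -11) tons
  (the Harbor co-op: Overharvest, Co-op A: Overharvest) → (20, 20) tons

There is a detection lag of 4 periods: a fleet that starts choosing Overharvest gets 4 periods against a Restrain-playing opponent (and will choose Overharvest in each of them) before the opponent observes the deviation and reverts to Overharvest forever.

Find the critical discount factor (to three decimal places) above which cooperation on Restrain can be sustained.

0.958

A deviator earns 52 for 4 periods, then 20 forever; cooperating earns 25 forever. Multiplying the IC by (1−δ):
25 ≥ 52(1−δ^4) + 20δ^4, so 32·δ^4 ≥ 27 and δ^4 ≥ 27/32.
δ ≥ (27/32)^(1/4) ≈ 0.958.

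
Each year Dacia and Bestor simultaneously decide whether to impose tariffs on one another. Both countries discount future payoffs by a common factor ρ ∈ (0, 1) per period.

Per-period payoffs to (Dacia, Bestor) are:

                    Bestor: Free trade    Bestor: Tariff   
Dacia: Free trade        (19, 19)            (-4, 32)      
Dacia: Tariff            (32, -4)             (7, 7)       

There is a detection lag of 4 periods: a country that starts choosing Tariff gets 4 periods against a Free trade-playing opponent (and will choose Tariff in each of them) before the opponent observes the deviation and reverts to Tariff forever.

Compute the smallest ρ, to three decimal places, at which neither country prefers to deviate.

The best deviation is to choose Tariff for all 4 undetected periods, earning 32 each, then 7 forever once detected.
Deviation value: 32(1−ρ^4)/(1−ρ) + 7ρ^4/(1−ρ); cooperation value: 19/(1−ρ).
IC: 19 ≥ 32(1−ρ^4) + 7ρ^4 = 32 − 25ρ^4.
So ρ^4 ≥ 13/25, giving ρ ≥ (13/25)^(1/4) ≈ 0.849.

0.849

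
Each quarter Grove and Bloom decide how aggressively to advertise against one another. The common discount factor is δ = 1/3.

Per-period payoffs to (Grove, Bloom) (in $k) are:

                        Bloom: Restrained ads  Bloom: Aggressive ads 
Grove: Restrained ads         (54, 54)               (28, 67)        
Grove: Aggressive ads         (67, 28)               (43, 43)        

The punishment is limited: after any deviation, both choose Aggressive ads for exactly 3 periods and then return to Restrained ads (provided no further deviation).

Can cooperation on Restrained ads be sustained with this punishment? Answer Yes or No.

No

IC: δ+…+δ^3 ≥ (67−54)/(54−43) = 13/11.
At δ = 1/3: partial sum = 0.4815 < 1.1818. Cooperation not sustainable.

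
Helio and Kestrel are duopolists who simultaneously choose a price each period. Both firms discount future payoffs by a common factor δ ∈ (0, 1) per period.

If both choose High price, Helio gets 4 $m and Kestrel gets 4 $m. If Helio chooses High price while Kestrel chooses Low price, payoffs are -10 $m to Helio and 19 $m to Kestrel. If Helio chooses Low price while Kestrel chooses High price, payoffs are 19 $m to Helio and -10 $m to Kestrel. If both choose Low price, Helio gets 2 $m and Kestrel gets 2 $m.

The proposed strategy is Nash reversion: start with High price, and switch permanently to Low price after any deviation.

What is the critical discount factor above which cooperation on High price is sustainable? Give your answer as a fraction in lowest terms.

Under grim trigger the critical discount factor is (T−C)/(T−P) with T = 19, C = 4, P = 2.
δ* = (19−4)/(19−2) = 15/17.

15/17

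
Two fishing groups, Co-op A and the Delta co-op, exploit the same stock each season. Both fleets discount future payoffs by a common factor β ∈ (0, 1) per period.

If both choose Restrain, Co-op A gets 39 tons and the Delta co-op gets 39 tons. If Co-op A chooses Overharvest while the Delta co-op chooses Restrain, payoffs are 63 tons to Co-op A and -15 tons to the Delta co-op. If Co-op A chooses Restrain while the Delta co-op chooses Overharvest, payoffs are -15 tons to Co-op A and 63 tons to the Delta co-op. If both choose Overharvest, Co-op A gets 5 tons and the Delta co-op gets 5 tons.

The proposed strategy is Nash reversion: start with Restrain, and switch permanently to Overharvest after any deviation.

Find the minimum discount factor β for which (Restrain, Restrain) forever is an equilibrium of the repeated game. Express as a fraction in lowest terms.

Under grim trigger the critical discount factor is (T−C)/(T−P) with T = 63, C = 39, P = 5.
β* = (63−39)/(63−5) = 24/58 = 12/29.

12/29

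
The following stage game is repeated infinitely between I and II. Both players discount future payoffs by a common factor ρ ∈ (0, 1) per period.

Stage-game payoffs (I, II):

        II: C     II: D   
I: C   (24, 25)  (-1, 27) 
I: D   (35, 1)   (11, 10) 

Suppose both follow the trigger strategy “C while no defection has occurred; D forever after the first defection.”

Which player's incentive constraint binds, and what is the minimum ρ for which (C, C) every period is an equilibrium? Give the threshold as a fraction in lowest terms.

I; ρ ≥ 11/24

For I: deviation gain 35−24 = 11, per-period punishment loss 24−11 = 13. IC gives ρ ≥ 11/24.
For II: gain 2, loss 15 per period, so ρ ≥ 2/17.
The tighter constraint is I's, so cooperation needs ρ ≥ 11/24.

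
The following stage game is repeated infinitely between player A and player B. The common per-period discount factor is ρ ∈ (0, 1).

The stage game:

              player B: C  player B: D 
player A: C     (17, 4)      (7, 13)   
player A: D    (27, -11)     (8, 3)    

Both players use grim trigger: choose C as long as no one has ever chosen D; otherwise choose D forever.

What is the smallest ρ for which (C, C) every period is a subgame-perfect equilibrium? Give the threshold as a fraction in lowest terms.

player A: cooperation gives 17 each period; deviation gives 27 once then 8 forever.
  17/(1−ρ) ≥ 27 + 8ρ/(1−ρ) ⇒ ρ ≥ 10/19.
player B: cooperation gives 4 each period; deviation gives 13 once then 3 forever.
  ρ ≥ 9/10.
Both must hold, so the binding constraint is player B's: ρ ≥ 9/10.

9/10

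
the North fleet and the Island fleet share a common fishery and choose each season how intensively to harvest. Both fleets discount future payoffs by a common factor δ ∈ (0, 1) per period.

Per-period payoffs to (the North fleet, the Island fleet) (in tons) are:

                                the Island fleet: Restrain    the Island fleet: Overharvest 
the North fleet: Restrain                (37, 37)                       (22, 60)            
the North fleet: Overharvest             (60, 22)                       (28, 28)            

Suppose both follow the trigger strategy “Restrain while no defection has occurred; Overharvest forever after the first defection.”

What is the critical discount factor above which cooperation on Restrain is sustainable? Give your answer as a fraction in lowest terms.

23/32

37/(1−δ) ≥ 60 + 28δ/(1−δ)
37 ≥ 60 − 32δ
δ ≥ 23/32.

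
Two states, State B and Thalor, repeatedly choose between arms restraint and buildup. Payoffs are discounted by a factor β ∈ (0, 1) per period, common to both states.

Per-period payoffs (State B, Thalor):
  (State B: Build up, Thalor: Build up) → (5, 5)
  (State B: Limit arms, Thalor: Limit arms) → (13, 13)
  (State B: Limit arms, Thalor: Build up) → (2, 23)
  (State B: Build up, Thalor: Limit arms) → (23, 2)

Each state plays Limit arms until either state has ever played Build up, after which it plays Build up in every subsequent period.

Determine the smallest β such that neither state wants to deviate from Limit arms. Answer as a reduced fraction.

13/(1−β) ≥ 23 + 5β/(1−β)
13 ≥ 23 − 18β
β ≥ 10/18 = 5/9.

5/9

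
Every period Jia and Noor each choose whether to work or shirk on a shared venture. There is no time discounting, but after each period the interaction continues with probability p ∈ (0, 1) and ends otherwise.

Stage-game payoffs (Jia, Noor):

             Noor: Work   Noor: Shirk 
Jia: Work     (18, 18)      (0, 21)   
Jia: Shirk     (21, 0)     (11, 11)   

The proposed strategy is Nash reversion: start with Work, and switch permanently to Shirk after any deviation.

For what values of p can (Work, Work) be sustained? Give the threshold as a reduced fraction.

3/10

With no time discounting, the continuation probability p plays the role of the discount factor.
Grim-trigger IC: 18/(1−p) ≥ 21 + 11p/(1−p) ⇒ p ≥ (21−18)/(21−11) = 3/10.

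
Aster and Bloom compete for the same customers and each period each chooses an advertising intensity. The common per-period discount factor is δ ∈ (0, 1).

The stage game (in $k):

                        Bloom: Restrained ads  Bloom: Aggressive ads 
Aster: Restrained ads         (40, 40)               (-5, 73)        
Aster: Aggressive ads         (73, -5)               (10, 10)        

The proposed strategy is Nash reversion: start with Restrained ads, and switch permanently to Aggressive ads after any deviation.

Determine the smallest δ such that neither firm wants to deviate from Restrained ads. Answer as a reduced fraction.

11/21

Cooperation forever yields 40 each period: 40/(1−δ).
Deviating yields 73 once, then 10 forever: 73 + 10δ/(1−δ).
No profitable deviation requires 40/(1−δ) ≥ 73 + 10δ/(1−δ).
Multiplying by (1−δ): 40 ≥ 73(1−δ) + 10δ = 73 − 63δ.
So 63δ ≥ 33, i.e. δ ≥ 33/63 = 11/21.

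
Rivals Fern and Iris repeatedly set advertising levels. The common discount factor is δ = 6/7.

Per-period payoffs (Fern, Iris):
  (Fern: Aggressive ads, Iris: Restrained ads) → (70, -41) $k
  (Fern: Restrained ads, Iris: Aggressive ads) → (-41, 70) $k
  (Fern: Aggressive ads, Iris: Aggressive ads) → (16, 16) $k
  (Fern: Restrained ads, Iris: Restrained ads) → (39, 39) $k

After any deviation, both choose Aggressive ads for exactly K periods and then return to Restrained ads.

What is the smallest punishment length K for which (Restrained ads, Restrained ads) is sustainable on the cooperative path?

2

No profitable deviation requires (39−16)(δ+…+δ^K) ≥ 70−39, i.e. δ+…+δ^K ≥ 31/23 ≈ 1.3478.
With δ = 6/7, the partial sums are K=1: 0.8571, K=2: 1.5918.
K = 2 is the first length at which the sum reaches 1.3478.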